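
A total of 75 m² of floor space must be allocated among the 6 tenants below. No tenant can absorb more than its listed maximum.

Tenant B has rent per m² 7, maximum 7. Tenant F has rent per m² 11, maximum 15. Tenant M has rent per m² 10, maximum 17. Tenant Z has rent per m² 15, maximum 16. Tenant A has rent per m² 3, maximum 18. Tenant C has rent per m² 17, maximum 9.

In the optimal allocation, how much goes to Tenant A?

11

Rank by rent per m²: Tenant C 17 > Tenant Z 15 > Tenant F 11 > Tenant M 10 > Tenant B 7 > Tenant A 3.
Tenant C: +9 to 9 (cap) ; 66 left.
Tenant Z: +16 to 16 (cap) ; 50 left.
Tenant F: +15 to 15 (cap) ; 35 left.
Tenant M: +17 to 17 (cap) ; 18 left.
Tenant B takes 7 to reach its cap of 7 ; 11 left.
Tenant A has room for 18 but only 11 remain, so it gets 11.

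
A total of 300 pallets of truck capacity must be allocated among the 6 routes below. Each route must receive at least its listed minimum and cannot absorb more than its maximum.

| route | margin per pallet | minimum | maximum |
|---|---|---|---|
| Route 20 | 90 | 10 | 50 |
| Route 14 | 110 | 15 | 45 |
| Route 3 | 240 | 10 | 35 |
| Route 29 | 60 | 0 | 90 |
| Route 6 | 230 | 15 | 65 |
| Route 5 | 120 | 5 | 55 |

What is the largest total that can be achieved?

Meeting every minimum uses 10+15+10+0+15+5 = 55 pallets, leaving 245.
Highest margin per pallet first: Route 3 240 > Route 6 230 > Route 5 120 > Route 14 110 > Route 20 90 > Route 29 60.
Give Route 3 25 more to hit its cap of 35 ; 220 left.
Route 6 takes 50 more to reach its cap of 65 ; 170 left.
Route 5: +50 to 55 (cap) ; 120 left.
Give Route 14 30 more to hit its cap of 45 ; 90 left.
Route 20: +40 to 50 (cap) ; 50 left.
Route 29 has room for 90 more but only 50 remain, so it gets 50.
Total = 90×50 + 110×45 + 240×35 + 60×50 + 230×65 + 120×55 = 42400.

42400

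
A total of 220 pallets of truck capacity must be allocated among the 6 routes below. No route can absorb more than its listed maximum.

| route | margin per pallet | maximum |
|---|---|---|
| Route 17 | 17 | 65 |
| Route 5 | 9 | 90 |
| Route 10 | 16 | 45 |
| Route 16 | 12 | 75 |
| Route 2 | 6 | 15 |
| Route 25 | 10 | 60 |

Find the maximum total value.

3075

Highest margin per pallet first: Route 17 17 > Route 10 16 > Route 16 12 > Route 25 10 > Route 5 9 > Route 2 6.
Give Route 17 65 to hit its cap of 65 — 155 left.
Route 10 takes 45 to reach its cap of 45 — 110 left.
Give Route 16 75 to hit its cap of 75 — 35 left.
Only 35 left; Route 25 takes them to reach 35.
Total = 17×65 + 16×45 + 12×75 + 10×35 = 3075.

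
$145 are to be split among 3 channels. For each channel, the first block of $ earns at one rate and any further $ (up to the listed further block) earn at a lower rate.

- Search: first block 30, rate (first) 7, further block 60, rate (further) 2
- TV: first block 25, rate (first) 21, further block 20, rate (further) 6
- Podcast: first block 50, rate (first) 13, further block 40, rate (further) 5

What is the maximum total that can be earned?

1605

Order all 6 blocks by rate: TV/T1 21 > Podcast/T1 13 > Search/T1 7 > TV/T2 6 > Podcast/T2 5 > Search/T2 2.
Fill TV T1 block (25 at 21) ; 120 left.
Podcast/T1 (13): +50 ; 70 left.
Search/T1 (7): +30 ; 40 left.
TV T2 at 6: fill all 20 ; 20 left.
Podcast/T2: +20 of 40 at 5; pool empty.
Total = 21×25 + 13×50 + 7×30 + 6×20 + 5×20 = 1605.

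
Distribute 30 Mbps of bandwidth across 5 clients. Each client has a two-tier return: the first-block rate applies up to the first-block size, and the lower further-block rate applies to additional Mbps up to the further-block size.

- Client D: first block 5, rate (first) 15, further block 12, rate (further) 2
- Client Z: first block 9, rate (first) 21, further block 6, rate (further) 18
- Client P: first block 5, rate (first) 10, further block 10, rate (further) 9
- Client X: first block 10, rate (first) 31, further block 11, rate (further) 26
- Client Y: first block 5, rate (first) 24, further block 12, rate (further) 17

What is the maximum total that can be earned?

Treat each block as its own option and order by rate: Client X/T1 31 > Client X/T2 26 > Client Y/T1 24 > Client Z/T1 21 > Client Z/T2 18 > Client Y/T2 17 > Client D/T1 15 > Client P/T1 10 > Client P/T2 9 > Client D/T2 2.
Client X/T1 (31): +10 ; 20 left.
Client X T2 at 26: fill all 11 ; 9 left.
Client Y/T1 (24): +5 ; 4 left.
4 remain; put them into Client Z T1 at 21.
Total = 31×10 + 26×11 + 24×5 + 21×4 = 800.

800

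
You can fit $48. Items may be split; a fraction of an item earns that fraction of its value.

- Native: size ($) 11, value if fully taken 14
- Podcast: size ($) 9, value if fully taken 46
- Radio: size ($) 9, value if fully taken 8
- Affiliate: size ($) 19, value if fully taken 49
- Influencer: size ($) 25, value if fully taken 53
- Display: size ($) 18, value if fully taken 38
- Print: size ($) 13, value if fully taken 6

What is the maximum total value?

137.4

Sort by value density: Podcast 46/9≈5.11, Affiliate 49/19≈2.58, Influencer 53/25≈2.12, Display 38/18≈2.11, Native 14/11≈1.27, Radio 8/9≈0.889, Print 6/13≈0.462.
All 9 $ of Podcast fit (value 46) — 39 remain.
All 19 $ of Affiliate fit (value 49) — 20 remain.
Fill the last 20 $ with part of Influencer: 20/25 of it earns 42.4.
Total value = 137.4.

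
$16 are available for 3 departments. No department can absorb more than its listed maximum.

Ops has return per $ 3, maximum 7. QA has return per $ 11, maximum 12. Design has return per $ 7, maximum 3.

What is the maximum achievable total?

Rank by return per $: QA 11 > Design 7 > Ops 3.
QA takes 12 to reach its cap of 12 — 4 left.
Give Design 3 to hit its cap of 3 — 1 left.
Only 1 left; Ops takes them to reach 1.
Total = 3×1 + 11×12 + 7×3 = 156.

156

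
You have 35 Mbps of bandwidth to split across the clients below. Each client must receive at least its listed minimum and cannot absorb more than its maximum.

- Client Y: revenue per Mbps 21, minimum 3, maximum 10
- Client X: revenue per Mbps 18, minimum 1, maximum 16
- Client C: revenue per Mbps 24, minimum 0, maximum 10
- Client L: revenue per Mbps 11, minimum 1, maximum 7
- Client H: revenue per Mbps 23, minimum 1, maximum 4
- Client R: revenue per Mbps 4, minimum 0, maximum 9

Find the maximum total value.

Meeting every minimum uses 3+1+0+1+1+0 = 6 Mbps, leaving 29.
Highest revenue per Mbps first: Client C 24 > Client H 23 > Client Y 21 > Client X 18 > Client L 11 > Client R 4.
Client C takes 10 more to reach its cap of 10 — 19 left.
Client H takes 3 more to reach its cap of 4 — 16 left.
Give Client Y 7 more to hit its cap of 10 — 9 left.
Only 9 left; Client X takes them to reach 10.
Total = 21×10 + 18×10 + 24×10 + 11×1 + 23×4 = 733.

733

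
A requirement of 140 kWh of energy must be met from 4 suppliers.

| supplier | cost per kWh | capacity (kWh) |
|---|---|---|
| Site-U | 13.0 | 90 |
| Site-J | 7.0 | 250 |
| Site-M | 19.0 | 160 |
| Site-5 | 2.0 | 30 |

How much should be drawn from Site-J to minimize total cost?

110

Use suppliers in increasing cost order.
Site-5 (2.0): use full 30 ; 110 kWh to go.
Site-J at 7.0: take 110 of its 250 ; requirement met.
Site-U, Site-M: unused.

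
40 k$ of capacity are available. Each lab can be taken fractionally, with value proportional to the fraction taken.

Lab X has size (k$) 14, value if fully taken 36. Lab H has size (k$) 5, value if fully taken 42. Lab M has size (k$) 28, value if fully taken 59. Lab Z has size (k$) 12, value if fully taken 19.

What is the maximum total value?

122.25

Rank by value-to-size ratio: Lab H 42/5≈8.4, Lab X 36/14≈2.57, Lab M 59/28≈2.11, Lab Z 19/12≈1.58.
Lab H: take in full, 5 k$ for value 42 — 35 left.
Take all of Lab X (14 k$, value 36) — 21 k$ left.
Only 21 k$ remain; take 21/28 of Lab M for value 59×21/28 = 44.25.
Total value = 122.25.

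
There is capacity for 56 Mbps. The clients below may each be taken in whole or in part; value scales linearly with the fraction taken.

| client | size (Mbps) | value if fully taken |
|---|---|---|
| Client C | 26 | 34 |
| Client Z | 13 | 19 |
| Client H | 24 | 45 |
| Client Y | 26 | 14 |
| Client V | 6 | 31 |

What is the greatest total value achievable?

112

Sort by value density: Client V 31/6≈5.17, Client H 45/24≈1.88, Client Z 19/13≈1.46, Client C 34/26≈1.31, Client Y 14/26≈0.538.
Take all of Client V (6 Mbps, value 31) ; 50 Mbps left.
Take all of Client H (24 Mbps, value 45) ; 26 Mbps left.
All 13 Mbps of Client Z fit (value 19) ; 13 remain.
13 Mbps left: a 13/26 share of Client C gives 34×13/26 = 17.
Total value = 112.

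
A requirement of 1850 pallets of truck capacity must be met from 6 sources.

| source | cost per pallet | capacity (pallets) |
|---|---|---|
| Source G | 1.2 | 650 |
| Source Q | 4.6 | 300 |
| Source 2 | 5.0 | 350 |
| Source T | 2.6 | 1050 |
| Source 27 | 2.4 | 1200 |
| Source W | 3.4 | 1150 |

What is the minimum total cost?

3660

Fill from the cheapest source first.
Source G (1.2): use full 650 — 1200 pallets to go.
Take 1200 from Source 27 at 2.4 — need 0 more.
Source T, Source W, Source Q, Source 2: unused.
Cost = 650×1.2 + 1200×2.4 = 3660.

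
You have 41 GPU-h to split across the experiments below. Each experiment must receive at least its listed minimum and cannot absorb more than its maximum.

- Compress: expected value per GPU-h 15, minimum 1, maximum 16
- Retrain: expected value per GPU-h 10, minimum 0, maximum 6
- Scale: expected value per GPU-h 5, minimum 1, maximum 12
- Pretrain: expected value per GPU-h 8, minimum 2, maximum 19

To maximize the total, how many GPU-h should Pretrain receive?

Meeting every minimum uses 1+0+1+2 = 4 GPU-h, leaving 37.
Order the experiments by expected value per GPU-h: Compress 15 > Retrain 10 > Pretrain 8 > Scale 5.
Compress: +15 to 16 (cap) → 22 left.
Retrain: +6 to 6 (cap) → 16 left.
Only 16 left; Pretrain takes them to reach 18.

18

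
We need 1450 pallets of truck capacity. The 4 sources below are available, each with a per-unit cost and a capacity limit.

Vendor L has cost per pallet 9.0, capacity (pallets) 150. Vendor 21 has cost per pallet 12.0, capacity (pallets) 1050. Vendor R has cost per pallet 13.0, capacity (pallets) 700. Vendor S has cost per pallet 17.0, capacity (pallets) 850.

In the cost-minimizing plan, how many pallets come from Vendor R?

Fill from the cheapest source first.
Vendor L (9.0): use full 150 — 1300 pallets to go.
Vendor 21 (12.0): use full 1050 — 250 pallets to go.
Take 250 from Vendor R at 13.0 to finish.
Vendor S: unused.

250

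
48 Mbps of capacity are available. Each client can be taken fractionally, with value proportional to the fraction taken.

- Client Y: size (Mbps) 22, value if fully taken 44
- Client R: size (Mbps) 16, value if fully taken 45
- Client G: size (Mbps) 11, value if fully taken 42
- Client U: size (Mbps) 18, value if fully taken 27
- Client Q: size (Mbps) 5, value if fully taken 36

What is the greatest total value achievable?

Sort by value density: Client Q 36/5≈7.2, Client G 42/11≈3.82, Client R 45/16≈2.81, Client Y 44/22≈2, Client U 27/18≈1.5.
All 5 Mbps of Client Q fit (value 36) → 43 remain.
Take all of Client G (11 Mbps, value 42) → 32 Mbps left.
All 16 Mbps of Client R fit (value 45) → 16 remain.
Only 16 Mbps remain; take 16/22 of Client Y for value 44×16/22 = 32.
Total value = 155.

155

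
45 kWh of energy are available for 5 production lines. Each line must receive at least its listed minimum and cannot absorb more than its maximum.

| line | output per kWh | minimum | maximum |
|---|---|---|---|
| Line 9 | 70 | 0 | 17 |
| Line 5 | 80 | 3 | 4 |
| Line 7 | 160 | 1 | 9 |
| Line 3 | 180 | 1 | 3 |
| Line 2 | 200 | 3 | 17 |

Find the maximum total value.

Meeting every minimum uses 0+3+1+1+3 = 8 kWh, leaving 37.
Highest output per kWh first: Line 2 200 > Line 3 180 > Line 7 160 > Line 5 80 > Line 9 70.
Line 2: +14 to 17 (cap) ; 23 left.
Give Line 3 2 more to hit its cap of 3 ; 21 left.
Line 7: +8 to 9 (cap) ; 13 left.
Line 5 takes 1 more to reach its cap of 4 ; 12 left.
Line 9 has room for 17 more but only 12 remain, so it gets 12.
Total = 70×12 + 80×4 + 160×9 + 180×3 + 200×17 = 6540.

6540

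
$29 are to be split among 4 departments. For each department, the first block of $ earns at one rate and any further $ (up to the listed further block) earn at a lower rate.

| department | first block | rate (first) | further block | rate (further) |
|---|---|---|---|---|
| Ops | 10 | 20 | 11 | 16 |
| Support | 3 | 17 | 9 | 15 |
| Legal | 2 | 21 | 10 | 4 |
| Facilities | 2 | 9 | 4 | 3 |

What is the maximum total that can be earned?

514

Treat each block as its own option and order by rate: Legal/first 21 > Ops/first 20 > Support/first 17 > Ops/second 16 > Support/second 15 > Facilities/first 9 > Legal/second 4 > Facilities/second 3.
Legal first at 21: fill all 2 → 27 left.
Ops/first (20): +10 → 17 left.
Support first at 17: fill all 3 → 14 left.
Fill Ops second block (11 at 16) → 3 left.
Support second at 15: only 3 left, fill 3.
Total = 21×2 + 20×10 + 17×3 + 16×11 + 15×3 = 514.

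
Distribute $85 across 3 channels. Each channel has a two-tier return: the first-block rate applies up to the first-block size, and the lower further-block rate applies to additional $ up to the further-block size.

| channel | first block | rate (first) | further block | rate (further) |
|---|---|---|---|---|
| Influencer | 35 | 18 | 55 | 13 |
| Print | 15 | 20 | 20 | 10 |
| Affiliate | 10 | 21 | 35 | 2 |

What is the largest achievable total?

Rank every tier by rate: Affiliate/tier1 21 > Print/tier1 20 > Influencer/tier1 18 > Influencer/tier2 13 > Print/tier2 10 > Affiliate/tier2 2.
Fill Affiliate tier1 block (10 at 21) — 75 left.
Print tier1 at 20: fill all 15 — 60 left.
Influencer/tier1 (18): +35 — 25 left.
25 remain; put them into Influencer tier2 at 13.
Total = 21×10 + 20×15 + 18×35 + 13×25 = 1465.

1465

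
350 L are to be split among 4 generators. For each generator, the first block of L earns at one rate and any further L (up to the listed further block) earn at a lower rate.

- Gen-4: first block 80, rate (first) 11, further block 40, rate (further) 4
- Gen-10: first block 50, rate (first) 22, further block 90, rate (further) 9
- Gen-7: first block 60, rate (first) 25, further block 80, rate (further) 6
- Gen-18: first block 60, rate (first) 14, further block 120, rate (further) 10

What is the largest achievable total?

5320

Treat each block as its own option and order by rate: Gen-7/T1 25 > Gen-10/T1 22 > Gen-18/T1 14 > Gen-4/T1 11 > Gen-18/T2 10 > Gen-10/T2 9 > Gen-7/T2 6 > Gen-4/T2 4.
Gen-7 T1 at 25: fill all 60 → 290 left.
Fill Gen-10 T1 block (50 at 22) → 240 left.
Fill Gen-18 T1 block (60 at 14) → 180 left.
Gen-4 T1 at 11: fill all 80 → 100 left.
100 remain; put them into Gen-18 T2 at 10.
Total = 25×60 + 22×50 + 14×60 + 11×80 + 10×100 = 5320.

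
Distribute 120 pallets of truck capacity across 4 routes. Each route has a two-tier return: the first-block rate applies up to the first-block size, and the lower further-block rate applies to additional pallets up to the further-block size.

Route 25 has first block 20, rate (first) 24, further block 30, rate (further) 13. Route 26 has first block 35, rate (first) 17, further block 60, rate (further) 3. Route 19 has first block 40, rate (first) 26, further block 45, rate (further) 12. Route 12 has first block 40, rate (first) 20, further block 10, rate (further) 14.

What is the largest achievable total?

2660

Order all 8 blocks by rate: Route 19/T1 26 > Route 25/T1 24 > Route 12/T1 20 > Route 26/T1 17 > Route 12/T2 14 > Route 25/T2 13 > Route 19/T2 12 > Route 26/T2 3.
Fill Route 19 T1 block (40 at 26) — 80 left.
Fill Route 25 T1 block (20 at 24) — 60 left.
Fill Route 12 T1 block (40 at 20) — 20 left.
Route 26/T1: +20 of 35 at 17; pool empty.
Total = 26×40 + 24×20 + 20×40 + 17×20 = 2660.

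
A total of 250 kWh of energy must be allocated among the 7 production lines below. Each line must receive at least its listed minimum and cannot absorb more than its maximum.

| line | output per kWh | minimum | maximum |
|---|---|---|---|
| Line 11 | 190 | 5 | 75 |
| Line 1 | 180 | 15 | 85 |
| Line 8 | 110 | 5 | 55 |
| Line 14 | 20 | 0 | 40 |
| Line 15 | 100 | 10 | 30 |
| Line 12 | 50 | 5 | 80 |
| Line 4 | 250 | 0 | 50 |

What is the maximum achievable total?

46050

Meeting every minimum uses 5+15+5+0+10+5+0 = 40 kWh, leaving 210.
Order the production lines by output per kWh: Line 4 250 > Line 11 190 > Line 1 180 > Line 8 110 > Line 15 100 > Line 12 50 > Line 14 20.
Line 4 takes 50 more to reach its cap of 50 — 160 left.
Line 11 takes 70 more to reach its cap of 75 — 90 left.
Line 1: +70 to 85 (cap) — 20 left.
Only 20 left; Line 8 takes them to reach 25.
Total = 190×75 + 180×85 + 110×25 + 100×10 + 50×5 + 250×50 = 46050.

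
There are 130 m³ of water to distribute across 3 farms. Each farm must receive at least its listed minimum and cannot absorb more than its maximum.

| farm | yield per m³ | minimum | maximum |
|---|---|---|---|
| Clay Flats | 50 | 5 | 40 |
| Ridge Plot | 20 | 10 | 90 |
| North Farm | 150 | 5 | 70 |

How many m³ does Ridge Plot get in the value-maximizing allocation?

Meeting every minimum uses 5+10+5 = 20 m³, leaving 110.
Rank by yield per m³: North Farm 150 > Clay Flats 50 > Ridge Plot 20.
North Farm takes 65 more to reach its cap of 70 — 45 left.
Clay Flats: +35 to 40 (cap) — 10 left.
Ridge Plot: +10 (room for 80) → 20. Pool exhausted.

20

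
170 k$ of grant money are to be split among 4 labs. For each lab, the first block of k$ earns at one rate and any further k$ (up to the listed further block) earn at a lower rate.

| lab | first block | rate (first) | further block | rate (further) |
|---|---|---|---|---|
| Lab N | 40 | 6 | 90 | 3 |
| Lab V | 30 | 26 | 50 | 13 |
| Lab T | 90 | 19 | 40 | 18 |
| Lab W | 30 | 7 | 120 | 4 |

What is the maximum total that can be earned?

Order all 8 blocks by rate: Lab V/T1 26 > Lab T/T1 19 > Lab T/T2 18 > Lab V/T2 13 > Lab W/T1 7 > Lab N/T1 6 > Lab W/T2 4 > Lab N/T2 3.
Lab V T1 at 26: fill all 30 — 140 left.
Lab T/T1 (19): +90 — 50 left.
Lab T/T2 (18): +40 — 10 left.
Lab V T2 at 13: only 10 left, fill 10.
Total = 26×30 + 19×90 + 18×40 + 13×10 = 3340.

3340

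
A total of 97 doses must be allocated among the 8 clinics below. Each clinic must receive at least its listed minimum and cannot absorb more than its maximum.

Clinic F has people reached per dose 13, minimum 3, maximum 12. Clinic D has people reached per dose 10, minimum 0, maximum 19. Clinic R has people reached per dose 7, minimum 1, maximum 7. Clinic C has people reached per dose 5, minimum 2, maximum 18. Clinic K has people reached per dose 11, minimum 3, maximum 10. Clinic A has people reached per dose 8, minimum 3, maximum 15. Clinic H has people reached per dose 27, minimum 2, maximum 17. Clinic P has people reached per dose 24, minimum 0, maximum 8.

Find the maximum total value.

Meeting every minimum uses 3+0+1+2+3+3+2+0 = 14 doses, leaving 83.
Order the clinics by people reached per dose: Clinic H 27 > Clinic P 24 > Clinic F 13 > Clinic K 11 > Clinic D 10 > Clinic A 8 > Clinic R 7 > Clinic C 5.
Clinic H: +15 to 17 (cap) → 68 left.
Clinic P takes 8 more to reach its cap of 8 → 60 left.
Give Clinic F 9 more to hit its cap of 12 → 51 left.
Clinic K: +7 to 10 (cap) → 44 left.
Give Clinic D 19 more to hit its cap of 19 → 25 left.
Clinic A takes 12 more to reach its cap of 15 → 13 left.
Clinic R takes 6 more to reach its cap of 7 → 7 left.
Only 7 left; Clinic C takes them to reach 9.
Total = 13×12 + 10×19 + 7×7 + 5×9 + 11×10 + 8×15 + 27×17 + 24×8 = 1321.

1321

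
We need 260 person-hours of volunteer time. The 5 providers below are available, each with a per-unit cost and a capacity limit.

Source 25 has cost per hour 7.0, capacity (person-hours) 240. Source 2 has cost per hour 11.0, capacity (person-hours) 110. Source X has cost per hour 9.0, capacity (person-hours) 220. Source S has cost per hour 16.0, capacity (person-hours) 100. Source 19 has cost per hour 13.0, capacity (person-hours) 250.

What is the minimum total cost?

1860

Fill from the cheapest provider first.
Source 25 at 7.0: take all 240 person-hours → 20 still needed.
Take 20 from Source X at 9.0 to finish.
Source 2, Source 19, Source S: unused.
Cost = 240×7.0 + 20×9.0 = 1860.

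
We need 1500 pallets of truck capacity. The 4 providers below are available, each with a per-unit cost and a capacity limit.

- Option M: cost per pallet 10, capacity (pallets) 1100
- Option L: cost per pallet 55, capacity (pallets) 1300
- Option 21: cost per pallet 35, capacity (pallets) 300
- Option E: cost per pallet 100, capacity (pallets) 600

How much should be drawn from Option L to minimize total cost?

100

Cheapest first:
Take 1100 from Option M at 10 ; need 400 more.
Option 21 at 35: take all 300 pallets ; 100 still needed.
Take 100 from Option L at 55 to finish.
Option E: unused.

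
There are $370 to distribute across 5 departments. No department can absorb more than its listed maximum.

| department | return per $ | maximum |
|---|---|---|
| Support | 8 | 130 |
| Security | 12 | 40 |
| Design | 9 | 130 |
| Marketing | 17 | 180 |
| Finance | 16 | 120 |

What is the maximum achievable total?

Rank by return per $: Marketing 17 > Finance 16 > Security 12 > Design 9 > Support 8.
Give Marketing 180 to hit its cap of 180 → 190 left.
Finance takes 120 to reach its cap of 120 → 70 left.
Give Security 40 to hit its cap of 40 → 30 left.
Design has room for 130 but only 30 remain, so it gets 30.
Total = 12×40 + 9×30 + 17×180 + 16×120 = 5730.

5730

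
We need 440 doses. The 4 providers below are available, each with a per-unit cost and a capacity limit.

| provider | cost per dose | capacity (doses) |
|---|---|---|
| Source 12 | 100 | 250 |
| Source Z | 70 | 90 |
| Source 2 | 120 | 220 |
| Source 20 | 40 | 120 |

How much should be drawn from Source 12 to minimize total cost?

230

Cheapest first:
Source 20 (40): use full 120 → 320 doses to go.
Source Z (70): use full 90 → 230 doses to go.
Take 230 from Source 12 at 100 to finish.
Source 2: unused.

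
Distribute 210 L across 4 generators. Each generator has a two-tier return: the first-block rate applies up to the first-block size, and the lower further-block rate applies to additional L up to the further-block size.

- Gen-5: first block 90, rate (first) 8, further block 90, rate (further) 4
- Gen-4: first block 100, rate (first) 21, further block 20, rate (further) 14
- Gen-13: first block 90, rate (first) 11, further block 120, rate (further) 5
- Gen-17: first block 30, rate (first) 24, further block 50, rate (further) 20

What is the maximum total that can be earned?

Treat each block as its own option and order by rate: Gen-17/tier1 24 > Gen-4/tier1 21 > Gen-17/tier2 20 > Gen-4/tier2 14 > Gen-13/tier1 11 > Gen-5/tier1 8 > Gen-13/tier2 5 > Gen-5/tier2 4.
Gen-17 tier1 at 24: fill all 30 ; 180 left.
Fill Gen-4 tier1 block (100 at 21) ; 80 left.
Gen-17 tier2 at 20: fill all 50 ; 30 left.
Gen-4 tier2 at 14: fill all 20 ; 10 left.
10 remain; put them into Gen-13 tier1 at 11.
Total = 24×30 + 21×100 + 20×50 + 14×20 + 11×10 = 4210.

4210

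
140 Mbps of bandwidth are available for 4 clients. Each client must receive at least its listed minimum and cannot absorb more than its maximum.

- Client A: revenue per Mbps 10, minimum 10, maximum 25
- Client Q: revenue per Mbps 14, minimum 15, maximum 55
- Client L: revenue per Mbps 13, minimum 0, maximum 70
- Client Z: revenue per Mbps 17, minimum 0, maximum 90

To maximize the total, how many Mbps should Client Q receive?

40

Meeting every minimum uses 10+15+0+0 = 25 Mbps, leaving 115.
Order the clients by revenue per Mbps: Client Z 17 > Client Q 14 > Client L 13 > Client A 10.
Client Z takes 90 more to reach its cap of 90 → 25 left.
Only 25 left; Client Q takes them to reach 40.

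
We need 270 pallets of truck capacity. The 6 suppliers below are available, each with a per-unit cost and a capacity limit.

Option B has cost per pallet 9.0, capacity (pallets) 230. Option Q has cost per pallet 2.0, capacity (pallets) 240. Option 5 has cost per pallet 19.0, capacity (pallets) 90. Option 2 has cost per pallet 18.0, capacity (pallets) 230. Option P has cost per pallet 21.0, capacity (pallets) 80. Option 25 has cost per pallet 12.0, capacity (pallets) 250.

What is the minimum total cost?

Use suppliers in increasing cost order.
Option Q at 2.0: take all 240 pallets — 30 still needed.
Take 30 from Option B at 9.0 to finish.
Option 25, Option 2, Option 5, Option P: unused.
Cost = 240×2.0 + 30×9.0 = 750.

750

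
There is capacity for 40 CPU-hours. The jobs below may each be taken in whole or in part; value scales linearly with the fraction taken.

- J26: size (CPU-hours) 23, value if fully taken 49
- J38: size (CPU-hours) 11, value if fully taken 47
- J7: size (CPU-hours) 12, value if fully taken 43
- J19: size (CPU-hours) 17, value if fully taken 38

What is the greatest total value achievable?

128

Rank by value-to-size ratio: J38 47/11≈4.27, J7 43/12≈3.58, J19 38/17≈2.24, J26 49/23≈2.13.
All 11 CPU-hours of J38 fit (value 47) ; 29 remain.
J7: take in full, 12 CPU-hours for value 43 ; 17 left.
J19: take in full, 17 CPU-hours for value 38 ; 0 left.
Total value = 128.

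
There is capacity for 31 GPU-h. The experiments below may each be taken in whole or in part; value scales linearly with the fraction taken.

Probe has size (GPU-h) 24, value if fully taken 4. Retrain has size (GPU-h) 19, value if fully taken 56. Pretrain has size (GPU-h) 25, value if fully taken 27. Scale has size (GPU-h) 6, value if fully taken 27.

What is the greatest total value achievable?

Best value per unit of size first: Scale 27/6≈4.5, Retrain 56/19≈2.95, Pretrain 27/25≈1.08, Probe 4/24≈0.167.
Take all of Scale (6 GPU-h, value 27) — 25 GPU-h left.
All 19 GPU-h of Retrain fit (value 56) — 6 remain.
Fill the last 6 GPU-h with part of Pretrain: 6/25 of it earns 6.48.
Total value = 89.48.

89.48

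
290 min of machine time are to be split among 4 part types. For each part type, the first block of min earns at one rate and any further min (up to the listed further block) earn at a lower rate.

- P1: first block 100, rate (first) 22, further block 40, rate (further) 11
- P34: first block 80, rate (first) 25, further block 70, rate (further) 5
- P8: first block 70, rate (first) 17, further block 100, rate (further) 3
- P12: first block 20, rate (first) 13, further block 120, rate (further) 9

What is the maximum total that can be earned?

5870

Rank every tier by rate: P34/first 25 > P1/first 22 > P8/first 17 > P12/first 13 > P1/second 11 > P12/second 9 > P34/second 5 > P8/second 3.
P34 first at 25: fill all 80 → 210 left.
P1 first at 22: fill all 100 → 110 left.
P8 first at 17: fill all 70 → 40 left.
P12/first (13): +20 → 20 left.
P1 second at 11: only 20 left, fill 20.
Total = 25×80 + 22×100 + 17×70 + 13×20 + 11×20 = 5870.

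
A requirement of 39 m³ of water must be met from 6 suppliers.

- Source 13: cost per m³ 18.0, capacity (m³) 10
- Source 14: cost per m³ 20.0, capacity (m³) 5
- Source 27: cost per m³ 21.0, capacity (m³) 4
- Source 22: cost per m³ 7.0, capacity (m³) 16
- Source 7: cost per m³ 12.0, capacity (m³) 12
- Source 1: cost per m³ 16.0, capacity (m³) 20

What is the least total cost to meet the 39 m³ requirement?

432

Use suppliers in increasing cost order.
Source 22 at 7.0: take all 16 m³ ; 23 still needed.
Source 7 at 12.0: take all 12 m³ ; 11 still needed.
Source 1 at 16.0: take 11 of its 20 ; requirement met.
Source 13, Source 14, Source 27: unused.
Cost = 16×7.0 + 12×12.0 + 11×16.0 = 432.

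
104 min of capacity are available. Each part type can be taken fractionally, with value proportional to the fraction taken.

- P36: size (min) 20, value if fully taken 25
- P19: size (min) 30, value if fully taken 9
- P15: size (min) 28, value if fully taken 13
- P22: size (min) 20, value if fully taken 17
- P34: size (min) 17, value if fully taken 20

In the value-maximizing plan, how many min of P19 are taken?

Best value per unit of size first: P36 25/20≈1.25, P34 20/17≈1.18, P22 17/20≈0.85, P15 13/28≈0.464, P19 9/30≈0.3.
P36: take in full, 20 min for value 25 ; 84 left.
Take all of P34 (17 min, value 20) ; 67 min left.
All 20 min of P22 fit (value 17) ; 47 remain.
P15: take in full, 28 min for value 13 ; 19 left.
Only 19 min remain; take 19/30 of P19 for value 9×19/30 = 5.7.

19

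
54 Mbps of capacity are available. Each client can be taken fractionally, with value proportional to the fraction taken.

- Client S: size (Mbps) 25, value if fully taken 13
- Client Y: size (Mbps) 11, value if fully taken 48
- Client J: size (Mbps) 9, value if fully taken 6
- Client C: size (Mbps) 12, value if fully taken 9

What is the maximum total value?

74.44

Sort by value density: Client Y 48/11≈4.36, Client C 9/12≈0.75, Client J 6/9≈0.667, Client S 13/25≈0.52.
Take all of Client Y (11 Mbps, value 48) ; 43 Mbps left.
Take all of Client C (12 Mbps, value 9) ; 31 Mbps left.
All 9 Mbps of Client J fit (value 6) ; 22 remain.
Only 22 Mbps remain; take 22/25 of Client S for value 13×22/25 = 11.44.
Total value = 74.44.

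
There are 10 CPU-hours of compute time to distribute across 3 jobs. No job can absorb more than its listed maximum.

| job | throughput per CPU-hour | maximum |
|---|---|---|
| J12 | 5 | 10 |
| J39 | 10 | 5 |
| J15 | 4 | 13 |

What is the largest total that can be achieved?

Highest throughput per CPU-hour first: J39 10 > J12 5 > J15 4.
J39: +5 to 5 (cap) → 5 left.
Only 5 left; J12 takes them to reach 5.
Total = 5×5 + 10×5 = 75.

75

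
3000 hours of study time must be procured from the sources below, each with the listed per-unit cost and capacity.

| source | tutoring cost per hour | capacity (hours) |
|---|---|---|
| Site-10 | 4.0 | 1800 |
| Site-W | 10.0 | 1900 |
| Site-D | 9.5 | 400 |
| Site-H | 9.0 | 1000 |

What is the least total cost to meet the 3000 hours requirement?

18100

Use sources in increasing cost order.
Take 1800 from Site-10 at 4.0 — need 1200 more.
Site-H at 9.0: take all 1000 hours — 200 still needed.
Take 200 from Site-D at 9.5 to finish.
Site-W: unused.
Cost = 1800×4.0 + 1000×9.0 + 200×9.5 = 18100.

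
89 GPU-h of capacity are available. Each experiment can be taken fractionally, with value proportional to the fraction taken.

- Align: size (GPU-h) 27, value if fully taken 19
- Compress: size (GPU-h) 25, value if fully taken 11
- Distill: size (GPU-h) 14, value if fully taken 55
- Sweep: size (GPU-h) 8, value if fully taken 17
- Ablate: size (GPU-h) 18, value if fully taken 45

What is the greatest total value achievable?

145.68

Best value per unit of size first: Distill 55/14≈3.93, Ablate 45/18≈2.5, Sweep 17/8≈2.12, Align 19/27≈0.704, Compress 11/25≈0.44.
All 14 GPU-h of Distill fit (value 55) → 75 remain.
Take all of Ablate (18 GPU-h, value 45) → 57 GPU-h left.
Sweep: take in full, 8 GPU-h for value 17 → 49 left.
Take all of Align (27 GPU-h, value 19) → 22 GPU-h left.
Only 22 GPU-h remain; take 22/25 of Compress for value 11×22/25 = 9.68.
Total value = 145.68.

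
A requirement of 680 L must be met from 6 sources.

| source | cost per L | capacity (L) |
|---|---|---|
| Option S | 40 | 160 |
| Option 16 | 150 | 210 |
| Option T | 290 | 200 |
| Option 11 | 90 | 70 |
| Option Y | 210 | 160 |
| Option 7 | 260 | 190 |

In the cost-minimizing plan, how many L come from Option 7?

Fill from the cheapest source first.
Take 160 from Option S at 40 — need 520 more.
Take 70 from Option 11 at 90 — need 450 more.
Option 16 at 150: take all 210 L — 240 still needed.
Take 160 from Option Y at 210 — need 80 more.
Take 80 from Option 7 at 260 to finish.
Option T: unused.

80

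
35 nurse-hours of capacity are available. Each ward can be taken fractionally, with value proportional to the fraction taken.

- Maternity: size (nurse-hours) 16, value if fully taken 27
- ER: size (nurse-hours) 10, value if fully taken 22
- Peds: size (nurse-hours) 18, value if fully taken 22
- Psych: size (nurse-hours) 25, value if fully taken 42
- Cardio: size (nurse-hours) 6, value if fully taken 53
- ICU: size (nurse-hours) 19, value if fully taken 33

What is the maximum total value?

Sort by value density: Cardio 53/6≈8.83, ER 22/10≈2.2, ICU 33/19≈1.74, Maternity 27/16≈1.69, Psych 42/25≈1.68, Peds 22/18≈1.22.
Cardio: take in full, 6 nurse-hours for value 53 — 29 left.
All 10 nurse-hours of ER fit (value 22) — 19 remain.
All 19 nurse-hours of ICU fit (value 33) — 0 remain.
Total value = 108.

108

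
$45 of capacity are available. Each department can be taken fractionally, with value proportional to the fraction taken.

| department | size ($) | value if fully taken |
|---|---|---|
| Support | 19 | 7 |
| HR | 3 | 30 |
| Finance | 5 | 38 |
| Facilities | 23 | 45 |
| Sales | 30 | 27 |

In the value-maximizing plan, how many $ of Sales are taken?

Best value per unit of size first: HR 30/3≈10, Finance 38/5≈7.6, Facilities 45/23≈1.96, Sales 27/30≈0.9, Support 7/19≈0.368.
Take all of HR (3 $, value 30) — 42 $ left.
Take all of Finance (5 $, value 38) — 37 $ left.
All 23 $ of Facilities fit (value 45) — 14 remain.
14 $ left: a 14/30 share of Sales gives 27×14/30 = 12.6.

14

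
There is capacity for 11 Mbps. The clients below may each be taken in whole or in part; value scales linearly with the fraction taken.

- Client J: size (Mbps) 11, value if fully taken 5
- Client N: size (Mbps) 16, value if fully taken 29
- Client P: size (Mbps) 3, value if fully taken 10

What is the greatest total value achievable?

24.5

Best value per unit of size first: Client P 10/3≈3.33, Client N 29/16≈1.81, Client J 5/11≈0.455.
Take all of Client P (3 Mbps, value 10) ; 8 Mbps left.
Fill the last 8 Mbps with part of Client N: 8/16 of it earns 14.5.
Total value = 24.5.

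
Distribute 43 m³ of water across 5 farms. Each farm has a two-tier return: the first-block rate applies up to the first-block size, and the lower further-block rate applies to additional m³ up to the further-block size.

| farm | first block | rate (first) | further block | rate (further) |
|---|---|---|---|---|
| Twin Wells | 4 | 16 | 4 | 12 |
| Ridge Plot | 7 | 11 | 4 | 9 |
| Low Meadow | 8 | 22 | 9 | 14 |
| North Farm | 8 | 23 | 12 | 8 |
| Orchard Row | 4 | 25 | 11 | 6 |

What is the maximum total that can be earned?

764

Treat each block as its own option and order by rate: Orchard Row/tier1 25 > North Farm/tier1 23 > Low Meadow/tier1 22 > Twin Wells/tier1 16 > Low Meadow/tier2 14 > Twin Wells/tier2 12 > Ridge Plot/tier1 11 > Ridge Plot/tier2 9 > North Farm/tier2 8 > Orchard Row/tier2 6.
Orchard Row/tier1 (25): +4 → 39 left.
Fill North Farm tier1 block (8 at 23) → 31 left.
Low Meadow tier1 at 22: fill all 8 → 23 left.
Twin Wells tier1 at 16: fill all 4 → 19 left.
Fill Low Meadow tier2 block (9 at 14) → 10 left.
Twin Wells/tier2 (12): +4 → 6 left.
Ridge Plot/tier1: +6 of 7 at 11; pool empty.
Total = 25×4 + 23×8 + 22×8 + 16×4 + 14×9 + 12×4 + 11×6 = 764.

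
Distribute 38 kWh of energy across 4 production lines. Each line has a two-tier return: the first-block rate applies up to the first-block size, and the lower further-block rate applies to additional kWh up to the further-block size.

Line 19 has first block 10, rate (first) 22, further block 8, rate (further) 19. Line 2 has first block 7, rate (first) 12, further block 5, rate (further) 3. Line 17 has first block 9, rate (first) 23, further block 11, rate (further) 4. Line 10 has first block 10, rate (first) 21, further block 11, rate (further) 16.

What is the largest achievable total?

Order all 8 blocks by rate: Line 17/T1 23 > Line 19/T1 22 > Line 10/T1 21 > Line 19/T2 19 > Line 10/T2 16 > Line 2/T1 12 > Line 17/T2 4 > Line 2/T2 3.
Line 17/T1 (23): +9 → 29 left.
Line 19 T1 at 22: fill all 10 → 19 left.
Line 10 T1 at 21: fill all 10 → 9 left.
Line 19/T2 (19): +8 → 1 left.
Line 10 T2 at 16: only 1 left, fill 1.
Total = 23×9 + 22×10 + 21×10 + 19×8 + 16×1 = 805.

805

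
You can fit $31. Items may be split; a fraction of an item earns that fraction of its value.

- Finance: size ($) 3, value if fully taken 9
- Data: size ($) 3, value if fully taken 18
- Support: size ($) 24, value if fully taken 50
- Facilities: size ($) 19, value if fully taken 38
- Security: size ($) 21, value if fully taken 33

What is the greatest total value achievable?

79

Best value per unit of size first: Data 18/3≈6, Finance 9/3≈3, Support 50/24≈2.08, Facilities 38/19≈2, Security 33/21≈1.57.
Data: take in full, 3 $ for value 18 ; 28 left.
Take all of Finance (3 $, value 9) ; 25 $ left.
Support: take in full, 24 $ for value 50 ; 1 left.
Fill the last 1 $ with part of Facilities: 1/19 of it earns 2.
Total value = 79.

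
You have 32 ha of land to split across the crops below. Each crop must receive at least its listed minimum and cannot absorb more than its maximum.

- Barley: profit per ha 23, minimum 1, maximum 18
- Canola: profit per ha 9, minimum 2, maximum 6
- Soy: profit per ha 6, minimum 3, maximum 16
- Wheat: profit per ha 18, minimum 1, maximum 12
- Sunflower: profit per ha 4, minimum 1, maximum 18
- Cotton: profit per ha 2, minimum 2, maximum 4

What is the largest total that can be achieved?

566

Meeting every minimum uses 1+2+3+1+1+2 = 10 ha, leaving 22.
Highest profit per ha first: Barley 23 > Wheat 18 > Canola 9 > Soy 6 > Sunflower 4 > Cotton 2.
Give Barley 17 more to hit its cap of 18 ; 5 left.
Wheat: +5 (room for 11) → 6. Pool exhausted.
Total = 23×18 + 9×2 + 6×3 + 18×6 + 4×1 + 2×2 = 566.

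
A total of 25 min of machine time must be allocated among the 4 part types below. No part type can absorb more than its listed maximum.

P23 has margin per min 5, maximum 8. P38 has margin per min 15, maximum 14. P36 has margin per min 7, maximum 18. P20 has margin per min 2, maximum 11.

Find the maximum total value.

Rank by margin per min: P38 15 > P36 7 > P23 5 > P20 2.
Give P38 14 to hit its cap of 14 → 11 left.
P36: +11 (room for 18) → 11. Pool exhausted.
Total = 15×14 + 7×11 = 287.

287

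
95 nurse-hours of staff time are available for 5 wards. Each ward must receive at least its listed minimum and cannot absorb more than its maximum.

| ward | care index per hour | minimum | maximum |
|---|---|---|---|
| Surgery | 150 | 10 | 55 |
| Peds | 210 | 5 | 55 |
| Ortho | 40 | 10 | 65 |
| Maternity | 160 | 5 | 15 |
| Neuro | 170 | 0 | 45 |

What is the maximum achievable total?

16800

Meeting every minimum uses 10+5+10+5+0 = 30 nurse-hours, leaving 65.
Highest care index per hour first: Peds 210 > Neuro 170 > Maternity 160 > Surgery 150 > Ortho 40.
Peds takes 50 more to reach its cap of 55 → 15 left.
Neuro: +15 (room for 45) → 15. Pool exhausted.
Total = 150×10 + 210×55 + 40×10 + 160×5 + 170×15 = 16800.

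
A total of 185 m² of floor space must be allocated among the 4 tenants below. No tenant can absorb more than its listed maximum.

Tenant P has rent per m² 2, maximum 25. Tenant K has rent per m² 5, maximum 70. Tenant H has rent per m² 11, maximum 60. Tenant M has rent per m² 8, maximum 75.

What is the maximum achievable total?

Order the tenants by rent per m²: Tenant H 11 > Tenant M 8 > Tenant K 5 > Tenant P 2.
Give Tenant H 60 to hit its cap of 60 → 125 left.
Give Tenant M 75 to hit its cap of 75 → 50 left.
Tenant K: +50 (room for 70) → 50. Pool exhausted.
Total = 5×50 + 11×60 + 8×75 = 1510.

1510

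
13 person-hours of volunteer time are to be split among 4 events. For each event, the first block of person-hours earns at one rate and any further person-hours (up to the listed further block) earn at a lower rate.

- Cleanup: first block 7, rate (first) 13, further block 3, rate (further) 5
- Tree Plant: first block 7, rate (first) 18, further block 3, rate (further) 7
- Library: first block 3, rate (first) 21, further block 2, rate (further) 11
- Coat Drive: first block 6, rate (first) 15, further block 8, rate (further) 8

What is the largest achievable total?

234

Treat each block as its own option and order by rate: Library/tier1 21 > Tree Plant/tier1 18 > Coat Drive/tier1 15 > Cleanup/tier1 13 > Library/tier2 11 > Coat Drive/tier2 8 > Tree Plant/tier2 7 > Cleanup/tier2 5.
Library tier1 at 21: fill all 3 ; 10 left.
Fill Tree Plant tier1 block (7 at 18) ; 3 left.
3 remain; put them into Coat Drive tier1 at 15.
Total = 21×3 + 18×7 + 15×3 = 234.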